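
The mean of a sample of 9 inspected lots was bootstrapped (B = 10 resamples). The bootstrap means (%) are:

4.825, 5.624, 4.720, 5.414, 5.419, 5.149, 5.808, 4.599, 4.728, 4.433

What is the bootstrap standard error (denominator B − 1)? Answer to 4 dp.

Bootstrap SE is the standard deviation of the 10 replicate means.
Mean of replicates: (4.825 + 5.624 + 4.720 + 5.414 + 5.419 + 5.149 + 5.808 + 4.599 + 4.728 + 4.433) / 10 = 50.71900 / 10 = 5.07190
Sum of squared deviations: (−0.24690)² + (+0.55210)² + (−0.35190)² + (+0.34210)² + (+0.34710)² + (+0.07710)² + (+0.73610)² + (−0.47290)² + (−0.34390)² + (−0.63890)² = 2.02500
Variance = 2.02500 / 9 = 0.22500
SE* = √0.22500

SE* = 0.4743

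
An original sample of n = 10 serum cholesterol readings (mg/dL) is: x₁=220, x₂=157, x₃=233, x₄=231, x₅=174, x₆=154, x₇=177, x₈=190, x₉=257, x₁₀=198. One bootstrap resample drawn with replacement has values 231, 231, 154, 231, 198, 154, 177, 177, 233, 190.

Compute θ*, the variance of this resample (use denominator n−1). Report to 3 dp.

θ* = 1034.267

Mean = 197.6000; sum of squared deviations = 9308.4000
s² = 9308.4000 / 9 = 1034.2667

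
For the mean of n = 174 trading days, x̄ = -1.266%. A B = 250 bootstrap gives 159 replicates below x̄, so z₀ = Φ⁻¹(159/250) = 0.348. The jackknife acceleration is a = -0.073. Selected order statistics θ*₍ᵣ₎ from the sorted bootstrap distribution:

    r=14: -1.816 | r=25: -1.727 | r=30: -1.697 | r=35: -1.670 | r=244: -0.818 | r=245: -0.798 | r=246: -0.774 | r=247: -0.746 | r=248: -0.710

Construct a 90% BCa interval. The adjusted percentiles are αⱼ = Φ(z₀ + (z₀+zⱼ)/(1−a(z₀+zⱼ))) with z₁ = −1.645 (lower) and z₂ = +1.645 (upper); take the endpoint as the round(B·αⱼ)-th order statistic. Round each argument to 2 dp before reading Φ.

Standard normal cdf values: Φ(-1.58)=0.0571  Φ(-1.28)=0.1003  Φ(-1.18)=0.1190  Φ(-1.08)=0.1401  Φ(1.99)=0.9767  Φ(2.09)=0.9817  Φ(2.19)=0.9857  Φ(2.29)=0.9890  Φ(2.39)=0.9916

(-1.670, -0.798)

Lower: z₀ + z₁ = 0.348 + (-1.645) = -1.297; 1 − a(z₀+z₁) = 1 − (-0.073)(-1.297) = 0.9053; argument = 0.348 + (-1.297)/0.9053 = -1.0846 → -1.08.
α₁ = Φ(-1.08) = 0.1401; rank = round(250 × 0.1401) = 35; θ*₍35₎ = -1.670.
Upper: z₀ + z₂ = 1.993; 1 − a(z₀+z₂) = 1.1455; argument = 2.0879 → 2.09; α₂ = 0.9817; rank = 245; θ*₍245₎ = -0.798.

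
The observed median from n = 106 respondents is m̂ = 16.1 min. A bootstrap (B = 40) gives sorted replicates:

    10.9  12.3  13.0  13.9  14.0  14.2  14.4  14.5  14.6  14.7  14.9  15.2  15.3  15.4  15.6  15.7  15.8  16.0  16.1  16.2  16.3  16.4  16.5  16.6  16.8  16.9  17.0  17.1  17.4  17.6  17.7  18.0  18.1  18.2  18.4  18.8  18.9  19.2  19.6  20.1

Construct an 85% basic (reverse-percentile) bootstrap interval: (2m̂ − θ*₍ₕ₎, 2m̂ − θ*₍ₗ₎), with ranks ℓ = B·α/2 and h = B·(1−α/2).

Percentile endpoints at ranks 3 and 37: θ*₍3₎ = 13.0, θ*₍37₎ = 18.9.
Basic interval reflects these around m̂:
  lower = 2 × 16.1 − 18.9 = 13.3
  upper = 2 × 16.1 − 13.0 = 19.2

(13.3, 19.2)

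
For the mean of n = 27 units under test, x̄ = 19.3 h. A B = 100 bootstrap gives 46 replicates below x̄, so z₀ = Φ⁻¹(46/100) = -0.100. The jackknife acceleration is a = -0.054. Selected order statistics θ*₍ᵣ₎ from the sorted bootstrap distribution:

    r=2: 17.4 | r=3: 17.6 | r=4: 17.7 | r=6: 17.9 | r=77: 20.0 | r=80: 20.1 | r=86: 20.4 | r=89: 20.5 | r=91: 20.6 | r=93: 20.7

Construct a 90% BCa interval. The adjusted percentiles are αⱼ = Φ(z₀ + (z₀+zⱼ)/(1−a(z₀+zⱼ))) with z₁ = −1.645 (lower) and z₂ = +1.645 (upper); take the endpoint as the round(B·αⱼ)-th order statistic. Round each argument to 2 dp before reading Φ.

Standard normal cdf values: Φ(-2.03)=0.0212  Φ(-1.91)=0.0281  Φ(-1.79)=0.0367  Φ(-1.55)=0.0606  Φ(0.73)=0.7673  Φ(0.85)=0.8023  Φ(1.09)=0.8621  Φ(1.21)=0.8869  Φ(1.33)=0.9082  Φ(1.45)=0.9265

Lower: z₀ + z₁ = -0.100 + (-1.645) = -1.745; 1 − a(z₀+z₁) = 1 − (-0.054)(-1.745) = 0.9058; argument = -0.100 + (-1.745)/0.9058 = -2.0265 → -2.03.
α₁ = Φ(-2.03) = 0.0212; rank = round(100 × 0.0212) = 2; θ*₍2₎ = 17.4.
Upper: z₀ + z₂ = 1.545; 1 − a(z₀+z₂) = 1.0834; argument = 1.3260 → 1.33; α₂ = 0.9082; rank = 91; θ*₍91₎ = 20.6.

(17.4, 20.6)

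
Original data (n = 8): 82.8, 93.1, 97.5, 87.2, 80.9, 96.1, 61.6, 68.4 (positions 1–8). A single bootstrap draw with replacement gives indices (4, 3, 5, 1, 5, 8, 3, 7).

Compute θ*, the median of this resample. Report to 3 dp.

Resample values: 87.2, 97.5, 80.9, 82.8, 80.9, 68.4, 97.5, 61.6.
Sorted: 61.6, 68.4, 80.9, 80.9, 82.8, 87.2, 97.5, 97.5
Median = average of the two middle values = 81.850

θ* = 81.850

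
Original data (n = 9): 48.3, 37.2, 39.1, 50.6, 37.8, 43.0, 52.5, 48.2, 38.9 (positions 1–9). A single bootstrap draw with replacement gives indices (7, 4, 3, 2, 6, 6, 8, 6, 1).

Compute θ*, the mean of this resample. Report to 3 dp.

Resample values: 52.5, 50.6, 39.1, 37.2, 43.0, 43.0, 48.2, 43.0, 48.3.
Mean = (52.5 + 50.6 + 39.1 + 37.2 + 43.0 + 43.0 + 48.2 + 43.0 + 48.3) / 9 = 404.90 / 9 = 44.989

θ* = 44.989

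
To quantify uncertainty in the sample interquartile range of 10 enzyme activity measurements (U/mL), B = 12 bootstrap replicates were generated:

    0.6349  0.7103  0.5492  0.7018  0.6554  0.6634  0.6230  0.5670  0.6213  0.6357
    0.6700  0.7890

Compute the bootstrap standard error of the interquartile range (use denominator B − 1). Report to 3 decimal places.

Bootstrap SE is the standard deviation of the 12 replicate interquartile ranges.
Mean of replicates: (0.6349 + 0.7103 + 0.5492 + 0.7018 + 0.6554 + 0.6634 + 0.6230 + 0.5670 + 0.6213 + 0.6357 + 0.6700 + 0.7890) / 12 = 7.82100 / 12 = 0.65175
Sum of squared deviations: (−0.01685)² + (+0.05855)² + (−0.10255)² + (+0.05005)² + (+0.00365)² + (+0.01165)² + (−0.02875)² + (−0.08475)² + (−0.03045)² + (−0.01605)² + (+0.01825)² + (+0.13725)² = 0.04525
Variance = 0.04525 / 11 = 0.00411
SE* = √0.00411

SE* = 0.064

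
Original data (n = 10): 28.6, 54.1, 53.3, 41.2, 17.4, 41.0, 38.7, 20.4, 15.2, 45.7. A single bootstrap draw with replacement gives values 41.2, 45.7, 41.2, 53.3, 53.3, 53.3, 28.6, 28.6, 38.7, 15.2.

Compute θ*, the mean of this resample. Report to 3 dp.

θ* = 39.910

Mean = (41.2 + 45.7 + 41.2 + 53.3 + 53.3 + 53.3 + 28.6 + 28.6 + 38.7 + 15.2) / 10 = 399.10 / 10 = 39.910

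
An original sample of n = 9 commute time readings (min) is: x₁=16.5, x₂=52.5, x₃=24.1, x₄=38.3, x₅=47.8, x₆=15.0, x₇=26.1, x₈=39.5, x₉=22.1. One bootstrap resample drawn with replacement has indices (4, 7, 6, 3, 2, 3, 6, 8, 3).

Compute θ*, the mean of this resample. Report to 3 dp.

Resample values: 38.3, 26.1, 15.0, 24.1, 52.5, 24.1, 15.0, 39.5, 24.1.
Mean = (38.3 + 26.1 + 15.0 + 24.1 + 52.5 + 24.1 + 15.0 + 39.5 + 24.1) / 9 = 258.70 / 9 = 28.744

θ* = 28.744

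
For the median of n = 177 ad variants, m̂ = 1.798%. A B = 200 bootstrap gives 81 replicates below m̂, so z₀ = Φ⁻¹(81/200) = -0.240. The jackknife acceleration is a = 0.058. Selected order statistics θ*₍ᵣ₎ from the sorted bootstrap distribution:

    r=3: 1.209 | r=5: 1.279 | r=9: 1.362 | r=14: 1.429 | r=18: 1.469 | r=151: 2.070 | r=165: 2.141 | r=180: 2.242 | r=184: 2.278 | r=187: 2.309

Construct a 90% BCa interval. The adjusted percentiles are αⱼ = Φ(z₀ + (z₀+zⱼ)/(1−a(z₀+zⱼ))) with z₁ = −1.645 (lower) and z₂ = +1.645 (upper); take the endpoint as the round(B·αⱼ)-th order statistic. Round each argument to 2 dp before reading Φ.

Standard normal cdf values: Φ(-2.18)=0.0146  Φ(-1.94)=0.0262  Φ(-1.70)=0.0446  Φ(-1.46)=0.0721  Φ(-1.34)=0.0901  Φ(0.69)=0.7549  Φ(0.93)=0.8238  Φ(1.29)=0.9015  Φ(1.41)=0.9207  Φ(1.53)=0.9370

Lower: z₀ + z₁ = -0.240 + (-1.645) = -1.885; 1 − a(z₀+z₁) = 1 − (0.058)(-1.885) = 1.1093; argument = -0.240 + (-1.885)/1.1093 = -1.9392 → -1.94.
α₁ = Φ(-1.94) = 0.0262; rank = round(200 × 0.0262) = 5; θ*₍5₎ = 1.279.
Upper: z₀ + z₂ = 1.405; 1 − a(z₀+z₂) = 0.9185; argument = 1.2897 → 1.29; α₂ = 0.9015; rank = 180; θ*₍180₎ = 2.242.

(1.279, 2.242)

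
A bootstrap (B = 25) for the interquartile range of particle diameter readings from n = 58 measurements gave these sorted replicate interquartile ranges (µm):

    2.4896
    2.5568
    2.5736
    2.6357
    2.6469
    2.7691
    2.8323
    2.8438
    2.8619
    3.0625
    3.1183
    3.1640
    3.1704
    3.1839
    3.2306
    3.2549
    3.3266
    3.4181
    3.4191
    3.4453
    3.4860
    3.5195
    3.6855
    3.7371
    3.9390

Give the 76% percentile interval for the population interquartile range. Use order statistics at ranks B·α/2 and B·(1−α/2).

(2.5736, 3.5195)

α = 0.24; lower rank = 25 × 0.120 = 3; upper rank = 25 × 0.880 = 22.
The 3rd smallest replicate is 2.5736; the 22nd is 3.5195.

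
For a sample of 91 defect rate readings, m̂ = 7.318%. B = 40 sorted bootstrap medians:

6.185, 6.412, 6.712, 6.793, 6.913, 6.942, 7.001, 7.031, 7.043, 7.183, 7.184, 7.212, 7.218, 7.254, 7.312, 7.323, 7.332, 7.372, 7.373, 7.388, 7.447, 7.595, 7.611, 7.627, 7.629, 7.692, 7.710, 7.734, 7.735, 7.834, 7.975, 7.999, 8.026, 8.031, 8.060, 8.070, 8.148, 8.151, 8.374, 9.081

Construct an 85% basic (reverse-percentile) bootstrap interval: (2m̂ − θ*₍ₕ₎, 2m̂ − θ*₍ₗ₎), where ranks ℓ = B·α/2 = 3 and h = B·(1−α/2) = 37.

Percentile endpoints at ranks 3 and 37: θ*₍3₎ = 6.712, θ*₍37₎ = 8.148.
Basic interval reflects these around m̂:
  lower = 2 × 7.318 − 8.148 = 6.488
  upper = 2 × 7.318 − 6.712 = 7.924

(6.488, 7.924)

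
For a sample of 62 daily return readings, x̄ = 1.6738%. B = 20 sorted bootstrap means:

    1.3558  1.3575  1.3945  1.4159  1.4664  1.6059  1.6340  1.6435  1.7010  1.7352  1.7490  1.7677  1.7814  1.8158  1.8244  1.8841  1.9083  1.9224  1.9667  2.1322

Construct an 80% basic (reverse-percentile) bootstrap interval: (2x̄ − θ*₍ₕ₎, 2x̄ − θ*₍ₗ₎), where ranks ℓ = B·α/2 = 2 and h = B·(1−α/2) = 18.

Percentile endpoints at ranks 2 and 18: θ*₍2₎ = 1.3575, θ*₍18₎ = 1.9224.
Basic interval reflects these around x̄:
  lower = 2 × 1.6738 − 1.9224 = 1.4252
  upper = 2 × 1.6738 − 1.3575 = 1.9901

(1.4252, 1.9901)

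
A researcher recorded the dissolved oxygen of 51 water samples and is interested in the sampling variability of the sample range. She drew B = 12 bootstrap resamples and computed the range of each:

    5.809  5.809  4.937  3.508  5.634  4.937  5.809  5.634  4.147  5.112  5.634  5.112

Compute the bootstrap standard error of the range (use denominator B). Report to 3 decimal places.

SE* = 0.695

Bootstrap SE is the standard deviation of the 12 replicate ranges.
Mean of replicates: (5.809 + 5.809 + 4.937 + 3.508 + 5.634 + 4.937 + 5.809 + 5.634 + 4.147 + 5.112 + 5.634 + 5.112) / 12 = 62.0820 / 12 = 5.1735
Sum of squared deviations: (+0.6355)² + (+0.6355)² + (−0.2365)² + (−1.6655)² + (+0.4605)² + (−0.2365)² + (+0.6355)² + (+0.4605)² + (−1.0265)² + (−0.0615)² + (+0.4605)² + (−0.0615)² = 5.7948
Variance = 5.7948 / 12 = 0.4829
SE* = √0.4829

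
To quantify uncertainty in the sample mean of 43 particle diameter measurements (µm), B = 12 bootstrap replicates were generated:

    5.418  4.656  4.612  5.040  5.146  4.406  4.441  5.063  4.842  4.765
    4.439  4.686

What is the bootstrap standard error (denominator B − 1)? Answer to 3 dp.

SE* = 0.318

Bootstrap SE is the standard deviation of the 12 replicate means.
Mean of replicates: (5.418 + 4.656 + 4.612 + 5.040 + 5.146 + 4.406 + 4.441 + 5.063 + 4.842 + 4.765 + 4.439 + 4.686) / 12 = 57.5140 / 12 = 4.7928
Sum of squared deviations: (+0.6252)² + (−0.1368)² + (−0.1808)² + (+0.2472)² + (+0.3532)² + (−0.3868)² + (−0.3518)² + (+0.2702)² + (+0.0492)² + (−0.0278)² + (−0.3538)² + (−0.1068)² = 1.1143
Variance = 1.1143 / 11 = 0.1013
SE* = √0.1013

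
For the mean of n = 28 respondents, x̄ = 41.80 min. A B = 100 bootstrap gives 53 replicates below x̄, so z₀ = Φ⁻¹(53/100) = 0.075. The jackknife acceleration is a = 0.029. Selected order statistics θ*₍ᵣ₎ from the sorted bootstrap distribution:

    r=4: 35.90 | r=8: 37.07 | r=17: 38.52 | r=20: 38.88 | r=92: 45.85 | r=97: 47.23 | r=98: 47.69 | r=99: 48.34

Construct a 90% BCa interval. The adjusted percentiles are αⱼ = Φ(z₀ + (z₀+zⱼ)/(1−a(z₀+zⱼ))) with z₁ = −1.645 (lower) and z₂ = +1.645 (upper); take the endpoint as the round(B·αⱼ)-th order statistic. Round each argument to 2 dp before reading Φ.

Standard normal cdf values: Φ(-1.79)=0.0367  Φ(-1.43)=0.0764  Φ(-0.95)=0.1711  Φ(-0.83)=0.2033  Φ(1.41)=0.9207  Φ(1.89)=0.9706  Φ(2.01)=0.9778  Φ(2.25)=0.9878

(37.07, 47.23)

Lower: z₀ + z₁ = 0.075 + (-1.645) = -1.570; 1 − a(z₀+z₁) = 1 − (0.029)(-1.570) = 1.0455; argument = 0.075 + (-1.570)/1.0455 = -1.4266 → -1.43.
α₁ = Φ(-1.43) = 0.0764; rank = round(100 × 0.0764) = 8; θ*₍8₎ = 37.07.
Upper: z₀ + z₂ = 1.720; 1 − a(z₀+z₂) = 0.9501; argument = 1.8853 → 1.89; α₂ = 0.9706; rank = 97; θ*₍97₎ = 47.23.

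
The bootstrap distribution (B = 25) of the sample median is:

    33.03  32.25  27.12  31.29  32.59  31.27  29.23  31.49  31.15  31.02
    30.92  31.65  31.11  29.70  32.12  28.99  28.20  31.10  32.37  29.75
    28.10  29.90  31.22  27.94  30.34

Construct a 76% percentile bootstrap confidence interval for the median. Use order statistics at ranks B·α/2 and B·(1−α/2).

Sorted replicates: 27.12, 27.94, 28.10, 28.20, 28.99, 29.23, 29.70, 29.75, 29.90, 30.34, 30.92, 31.02, 31.10, 31.11, 31.15, 31.22, 31.27, 31.29, 31.49, 31.65, 32.12, 32.25, 32.37, 32.59, 33.03
α = 0.24; lower rank = 25 × 0.120 = 3; upper rank = 25 × 0.880 = 22.
The 3rd smallest replicate is 28.10; the 22nd is 32.25.

(28.10, 32.25)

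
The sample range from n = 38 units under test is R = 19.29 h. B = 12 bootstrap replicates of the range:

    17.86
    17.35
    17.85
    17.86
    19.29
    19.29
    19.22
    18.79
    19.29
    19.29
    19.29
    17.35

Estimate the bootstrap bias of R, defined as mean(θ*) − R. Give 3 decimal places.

mean(θ*) = (17.86 + 17.35 + 17.85 + 17.86 + 19.29 + 19.29 + 19.22 + 18.79 + 19.29 + 19.29 + 19.29 + 17.35) / 12 = 18.5608
bias = 18.5608 − 19.29

bias = −0.729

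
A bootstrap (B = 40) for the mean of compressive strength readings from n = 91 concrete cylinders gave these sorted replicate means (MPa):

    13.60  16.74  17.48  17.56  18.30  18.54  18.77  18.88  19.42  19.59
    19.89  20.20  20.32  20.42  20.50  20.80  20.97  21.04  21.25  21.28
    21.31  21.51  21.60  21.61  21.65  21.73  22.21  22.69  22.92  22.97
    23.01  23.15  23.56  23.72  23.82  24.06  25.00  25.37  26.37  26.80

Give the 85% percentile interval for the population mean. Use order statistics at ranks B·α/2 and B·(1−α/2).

(17.48, 25.00)

α = 0.15; lower rank = 40 × 0.075 = 3; upper rank = 40 × 0.925 = 37.
The 3rd smallest replicate is 17.48; the 37th is 25.00.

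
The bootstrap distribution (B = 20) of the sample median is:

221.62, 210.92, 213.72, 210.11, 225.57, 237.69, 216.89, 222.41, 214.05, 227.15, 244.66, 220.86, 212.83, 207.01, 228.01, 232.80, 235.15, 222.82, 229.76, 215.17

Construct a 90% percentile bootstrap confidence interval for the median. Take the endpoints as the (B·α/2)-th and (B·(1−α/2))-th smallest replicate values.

(207.01, 237.69)

Sorted replicates: 207.01, 210.11, 210.92, 212.83, 213.72, 214.05, 215.17, 216.89, 220.86, 221.62, 222.41, 222.82, 225.57, 227.15, 228.01, 229.76, 232.80, 235.15, 237.69, 244.66
α = 0.10; lower rank = 20 × 0.050 = 1; upper rank = 20 × 0.950 = 19.
The 1st smallest replicate is 207.01; the 19th is 237.69.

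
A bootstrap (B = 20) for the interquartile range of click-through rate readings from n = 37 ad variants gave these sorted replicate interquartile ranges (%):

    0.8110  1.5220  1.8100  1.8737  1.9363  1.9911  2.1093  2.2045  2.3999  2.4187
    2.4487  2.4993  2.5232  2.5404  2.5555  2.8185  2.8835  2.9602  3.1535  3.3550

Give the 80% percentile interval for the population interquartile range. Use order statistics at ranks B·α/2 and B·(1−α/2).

(1.5220, 2.9602)

α = 0.20; lower rank = 20 × 0.100 = 2; upper rank = 20 × 0.900 = 18.
The 2nd smallest replicate is 1.5220; the 18th is 2.9602.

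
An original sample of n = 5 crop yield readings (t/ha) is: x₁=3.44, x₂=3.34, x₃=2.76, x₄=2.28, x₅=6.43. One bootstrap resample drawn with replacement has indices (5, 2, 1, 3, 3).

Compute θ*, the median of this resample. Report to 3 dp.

θ* = 3.340

Resample values: 6.43, 3.34, 3.44, 2.76, 2.76.
Sorted: 2.76, 2.76, 3.34, 3.44, 6.43
Median = middle value = 3.340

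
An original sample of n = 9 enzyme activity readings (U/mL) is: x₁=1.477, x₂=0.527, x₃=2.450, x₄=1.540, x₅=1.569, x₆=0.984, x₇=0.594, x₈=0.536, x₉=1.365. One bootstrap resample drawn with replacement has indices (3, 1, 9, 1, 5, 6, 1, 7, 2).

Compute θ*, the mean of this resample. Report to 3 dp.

Resample values: 2.450, 1.477, 1.365, 1.477, 1.569, 0.984, 1.477, 0.594, 0.527.
Mean = (2.450 + 1.477 + 1.365 + 1.477 + 1.569 + 0.984 + 1.477 + 0.594 + 0.527) / 9 = 11.9200 / 9 = 1.324

θ* = 1.324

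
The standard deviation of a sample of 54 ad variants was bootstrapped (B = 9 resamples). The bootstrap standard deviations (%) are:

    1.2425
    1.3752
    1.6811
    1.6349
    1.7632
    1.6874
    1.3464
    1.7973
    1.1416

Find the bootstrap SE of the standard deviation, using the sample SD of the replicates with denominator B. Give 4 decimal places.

SE* = 0.2296

Bootstrap SE is the standard deviation of the 9 replicate standard deviations.
Mean of replicates: (1.2425 + 1.3752 + 1.6811 + 1.6349 + 1.7632 + 1.6874 + 1.3464 + 1.7973 + 1.1416) / 9 = 13.66960 / 9 = 1.51884
Sum of squared deviations: (−0.27634)² + (−0.14364)² + (+0.16226)² + (+0.11606)² + (+0.24436)² + (+0.16856)² + (−0.17244)² + (+0.27846)² + (−0.37724)² = 0.47450
Variance = 0.47450 / 9 = 0.05272
SE* = √0.05272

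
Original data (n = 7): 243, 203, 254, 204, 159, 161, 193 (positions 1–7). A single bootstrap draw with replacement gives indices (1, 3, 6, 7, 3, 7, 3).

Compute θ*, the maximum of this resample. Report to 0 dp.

θ* = 254

Resample values: 243, 254, 161, 193, 254, 193, 254.
Maximum = 254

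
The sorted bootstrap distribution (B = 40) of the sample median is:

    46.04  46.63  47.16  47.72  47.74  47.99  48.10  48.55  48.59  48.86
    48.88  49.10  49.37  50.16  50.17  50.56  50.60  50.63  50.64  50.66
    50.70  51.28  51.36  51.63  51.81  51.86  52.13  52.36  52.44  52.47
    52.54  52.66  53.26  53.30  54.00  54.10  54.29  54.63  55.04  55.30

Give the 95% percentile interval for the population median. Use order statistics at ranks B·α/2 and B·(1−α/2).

α = 0.05; lower rank = 40 × 0.025 = 1; upper rank = 40 × 0.975 = 39.
The 1st smallest replicate is 46.04; the 39th is 55.04.

(46.04, 55.04)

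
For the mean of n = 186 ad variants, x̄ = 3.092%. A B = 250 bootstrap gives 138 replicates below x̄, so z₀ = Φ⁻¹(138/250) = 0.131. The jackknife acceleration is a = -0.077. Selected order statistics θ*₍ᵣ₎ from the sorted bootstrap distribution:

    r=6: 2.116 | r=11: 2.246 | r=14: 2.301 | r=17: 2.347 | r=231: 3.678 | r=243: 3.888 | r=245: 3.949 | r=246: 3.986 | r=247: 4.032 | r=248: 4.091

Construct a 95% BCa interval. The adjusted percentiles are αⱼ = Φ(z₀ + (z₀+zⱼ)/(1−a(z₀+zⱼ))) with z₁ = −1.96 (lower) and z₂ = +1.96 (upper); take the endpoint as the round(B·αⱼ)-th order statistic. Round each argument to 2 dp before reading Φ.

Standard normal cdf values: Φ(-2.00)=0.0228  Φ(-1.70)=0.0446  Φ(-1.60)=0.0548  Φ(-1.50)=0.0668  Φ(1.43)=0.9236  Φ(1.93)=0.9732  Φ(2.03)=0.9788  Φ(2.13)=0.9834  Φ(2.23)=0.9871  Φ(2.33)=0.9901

(2.116, 3.888)

Lower: z₀ + z₁ = 0.131 + (-1.960) = -1.829; 1 − a(z₀+z₁) = 1 − (-0.077)(-1.829) = 0.8592; argument = 0.131 + (-1.829)/0.8592 = -1.9978 → -2.00.
α₁ = Φ(-2.00) = 0.0228; rank = round(250 × 0.0228) = 6; θ*₍6₎ = 2.116.
Upper: z₀ + z₂ = 2.091; 1 − a(z₀+z₂) = 1.1610; argument = 1.9320 → 1.93; α₂ = 0.9732; rank = 243; θ*₍243₎ = 3.888.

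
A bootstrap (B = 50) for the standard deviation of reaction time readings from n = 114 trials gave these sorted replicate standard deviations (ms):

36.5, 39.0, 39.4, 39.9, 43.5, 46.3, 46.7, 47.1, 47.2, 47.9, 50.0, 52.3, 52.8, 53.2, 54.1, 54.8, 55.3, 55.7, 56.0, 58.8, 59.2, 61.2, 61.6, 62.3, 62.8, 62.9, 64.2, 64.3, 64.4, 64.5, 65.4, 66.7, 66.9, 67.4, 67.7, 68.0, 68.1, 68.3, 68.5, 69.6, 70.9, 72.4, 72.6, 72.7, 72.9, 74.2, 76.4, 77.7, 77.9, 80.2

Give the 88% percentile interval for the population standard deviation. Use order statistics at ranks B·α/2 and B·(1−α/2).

α = 0.12; lower rank = 50 × 0.060 = 3; upper rank = 50 × 0.940 = 47.
The 3rd smallest replicate is 39.4; the 47th is 76.4.

(39.4, 76.4)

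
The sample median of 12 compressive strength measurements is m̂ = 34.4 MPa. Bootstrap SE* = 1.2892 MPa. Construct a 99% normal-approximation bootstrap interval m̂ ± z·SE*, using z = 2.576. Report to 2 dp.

Margin = 2.576 × 1.2892 = 3.321
Interval: 34.4 ± 3.321

(31.08, 37.72)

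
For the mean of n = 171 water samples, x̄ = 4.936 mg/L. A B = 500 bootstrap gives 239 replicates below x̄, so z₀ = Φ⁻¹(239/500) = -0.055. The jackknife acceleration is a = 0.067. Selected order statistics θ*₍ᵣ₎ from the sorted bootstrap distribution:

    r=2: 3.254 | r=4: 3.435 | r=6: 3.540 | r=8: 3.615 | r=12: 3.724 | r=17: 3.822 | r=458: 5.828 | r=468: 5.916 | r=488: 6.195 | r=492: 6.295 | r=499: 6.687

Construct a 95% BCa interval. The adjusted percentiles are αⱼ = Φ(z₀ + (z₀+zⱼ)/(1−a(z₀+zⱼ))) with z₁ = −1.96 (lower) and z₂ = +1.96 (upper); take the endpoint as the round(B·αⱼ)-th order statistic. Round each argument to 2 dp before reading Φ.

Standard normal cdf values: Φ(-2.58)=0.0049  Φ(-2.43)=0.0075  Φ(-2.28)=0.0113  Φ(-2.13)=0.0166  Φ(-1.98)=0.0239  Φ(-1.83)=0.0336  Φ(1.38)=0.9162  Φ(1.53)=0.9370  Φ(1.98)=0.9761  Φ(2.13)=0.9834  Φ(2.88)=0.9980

Lower: z₀ + z₁ = -0.055 + (-1.960) = -2.015; 1 − a(z₀+z₁) = 1 − (0.067)(-2.015) = 1.1350; argument = -0.055 + (-2.015)/1.1350 = -1.8303 → -1.83.
α₁ = Φ(-1.83) = 0.0336; rank = round(500 × 0.0336) = 17; θ*₍17₎ = 3.822.
Upper: z₀ + z₂ = 1.905; 1 − a(z₀+z₂) = 0.8724; argument = 2.1287 → 2.13; α₂ = 0.9834; rank = 492; θ*₍492₎ = 6.295.

(3.822, 6.295)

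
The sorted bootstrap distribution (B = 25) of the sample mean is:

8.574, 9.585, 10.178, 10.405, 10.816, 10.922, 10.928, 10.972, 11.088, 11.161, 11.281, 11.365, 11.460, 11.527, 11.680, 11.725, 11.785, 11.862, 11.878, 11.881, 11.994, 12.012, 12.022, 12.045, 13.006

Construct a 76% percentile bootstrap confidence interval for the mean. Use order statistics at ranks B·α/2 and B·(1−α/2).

α = 0.24; lower rank = 25 × 0.120 = 3; upper rank = 25 × 0.880 = 22.
The 3rd smallest replicate is 10.178; the 22nd is 12.012.

(10.178, 12.012)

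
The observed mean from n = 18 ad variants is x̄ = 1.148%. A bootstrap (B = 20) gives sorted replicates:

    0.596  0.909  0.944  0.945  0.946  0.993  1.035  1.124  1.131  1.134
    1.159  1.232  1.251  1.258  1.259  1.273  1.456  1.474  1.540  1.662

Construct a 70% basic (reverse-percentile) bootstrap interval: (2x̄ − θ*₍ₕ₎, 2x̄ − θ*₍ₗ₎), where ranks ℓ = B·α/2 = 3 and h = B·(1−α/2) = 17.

Percentile endpoints at ranks 3 and 17: θ*₍3₎ = 0.944, θ*₍17₎ = 1.456.
Basic interval reflects these around x̄:
  lower = 2 × 1.148 − 1.456 = 0.840
  upper = 2 × 1.148 − 0.944 = 1.352

(0.840, 1.352)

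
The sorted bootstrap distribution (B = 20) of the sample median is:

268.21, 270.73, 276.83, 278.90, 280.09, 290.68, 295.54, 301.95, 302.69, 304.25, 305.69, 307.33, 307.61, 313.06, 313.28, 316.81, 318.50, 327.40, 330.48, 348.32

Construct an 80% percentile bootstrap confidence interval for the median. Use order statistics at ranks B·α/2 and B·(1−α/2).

(270.73, 327.40)

α = 0.20; lower rank = 20 × 0.100 = 2; upper rank = 20 × 0.900 = 18.
The 2nd smallest replicate is 270.73; the 18th is 327.40.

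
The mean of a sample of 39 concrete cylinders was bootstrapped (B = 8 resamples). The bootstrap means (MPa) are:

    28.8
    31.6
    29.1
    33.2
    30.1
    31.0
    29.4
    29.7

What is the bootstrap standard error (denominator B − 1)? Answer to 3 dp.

Bootstrap SE is the standard deviation of the 8 replicate means.
Mean of replicates: (28.8 + 31.6 + 29.1 + 33.2 + 30.1 + 31.0 + 29.4 + 29.7) / 8 = 242.9000 / 8 = 30.3625
Sum of squared deviations: (−1.5625)² + (+1.2375)² + (−1.2625)² + (+2.8375)² + (−0.2625)² + (+0.6375)² + (−0.9625)² + (−0.6625)² = 15.4588
Variance = 15.4588 / 7 = 2.2084
SE* = √2.2084

SE* = 1.486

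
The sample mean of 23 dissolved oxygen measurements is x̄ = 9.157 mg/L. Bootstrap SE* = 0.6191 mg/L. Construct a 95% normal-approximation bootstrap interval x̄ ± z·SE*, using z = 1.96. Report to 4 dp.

(7.9436, 10.3704)

Margin = 1.96 × 0.6191 = 1.21344
Interval: 9.157 ± 1.21344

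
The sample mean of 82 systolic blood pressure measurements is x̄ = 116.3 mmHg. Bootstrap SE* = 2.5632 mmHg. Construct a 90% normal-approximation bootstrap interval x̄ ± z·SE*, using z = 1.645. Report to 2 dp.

Margin = 1.645 × 2.5632 = 4.216
Interval: 116.3 ± 4.216

(112.08, 120.52)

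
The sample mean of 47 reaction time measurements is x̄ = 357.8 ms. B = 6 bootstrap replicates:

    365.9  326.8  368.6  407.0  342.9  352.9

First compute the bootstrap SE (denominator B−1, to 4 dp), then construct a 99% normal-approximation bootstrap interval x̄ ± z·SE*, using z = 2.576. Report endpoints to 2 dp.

Mean of replicates = 360.6833; sum of squared deviations = 3760.0283; SE* = √(3760.0283/5) = 27.4227
Margin = 2.576 × 27.4227 = 70.641
Interval: 357.8 ± 70.641

(287.16, 428.44)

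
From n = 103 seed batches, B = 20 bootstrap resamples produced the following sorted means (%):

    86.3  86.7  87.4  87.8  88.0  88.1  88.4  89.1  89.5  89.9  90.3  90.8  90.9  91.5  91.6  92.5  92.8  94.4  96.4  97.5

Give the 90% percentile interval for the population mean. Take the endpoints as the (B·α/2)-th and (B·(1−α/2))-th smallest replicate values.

α = 0.10; lower rank = 20 × 0.050 = 1; upper rank = 20 × 0.950 = 19.
The 1st smallest replicate is 86.3; the 19th is 96.4.

(86.3, 96.4)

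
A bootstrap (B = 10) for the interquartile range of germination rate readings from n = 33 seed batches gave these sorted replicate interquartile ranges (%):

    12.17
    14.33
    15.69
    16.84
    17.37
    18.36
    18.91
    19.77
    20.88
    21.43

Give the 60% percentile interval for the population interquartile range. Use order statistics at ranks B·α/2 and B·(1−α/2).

α = 0.40; lower rank = 10 × 0.200 = 2; upper rank = 10 × 0.800 = 8.
The 2nd smallest replicate is 14.33; the 8th is 19.77.

(14.33, 19.77)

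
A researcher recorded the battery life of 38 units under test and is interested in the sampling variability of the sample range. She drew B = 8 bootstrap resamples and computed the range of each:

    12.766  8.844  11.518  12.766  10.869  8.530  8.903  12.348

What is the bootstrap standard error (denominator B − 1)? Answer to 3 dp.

Bootstrap SE is the standard deviation of the 8 replicate ranges.
Mean of replicates: (12.766 + 8.844 + 11.518 + 12.766 + 10.869 + 8.530 + 8.903 + 12.348) / 8 = 86.5440 / 8 = 10.8180
Sum of squared deviations: (+1.9480)² + (−1.9740)² + (+0.7000)² + (+1.9480)² + (+0.0510)² + (−2.2880)² + (−1.9150)² + (+1.5300)² = 23.2218
Variance = 23.2218 / 7 = 3.3174
SE* = √3.3174

SE* = 1.821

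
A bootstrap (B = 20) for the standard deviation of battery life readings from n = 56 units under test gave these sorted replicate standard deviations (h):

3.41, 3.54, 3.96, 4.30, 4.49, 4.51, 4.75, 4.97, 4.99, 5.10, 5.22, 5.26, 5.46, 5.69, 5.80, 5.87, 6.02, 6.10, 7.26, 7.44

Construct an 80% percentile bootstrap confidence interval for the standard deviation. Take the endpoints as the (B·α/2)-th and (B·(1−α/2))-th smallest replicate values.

α = 0.20; lower rank = 20 × 0.100 = 2; upper rank = 20 × 0.900 = 18.
The 2nd smallest replicate is 3.54; the 18th is 6.10.

(3.54, 6.10)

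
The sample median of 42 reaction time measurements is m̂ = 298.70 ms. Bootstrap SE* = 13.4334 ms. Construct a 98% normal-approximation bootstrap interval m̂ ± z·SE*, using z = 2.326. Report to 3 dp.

Margin = 2.326 × 13.4334 = 31.2461
Interval: 298.70 ± 31.2461

(267.454, 329.946)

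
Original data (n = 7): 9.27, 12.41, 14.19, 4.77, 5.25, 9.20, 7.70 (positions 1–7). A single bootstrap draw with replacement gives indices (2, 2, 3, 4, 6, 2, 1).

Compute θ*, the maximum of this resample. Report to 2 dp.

θ* = 14.19

Resample values: 12.41, 12.41, 14.19, 4.77, 9.20, 12.41, 9.27.
Maximum = 14.19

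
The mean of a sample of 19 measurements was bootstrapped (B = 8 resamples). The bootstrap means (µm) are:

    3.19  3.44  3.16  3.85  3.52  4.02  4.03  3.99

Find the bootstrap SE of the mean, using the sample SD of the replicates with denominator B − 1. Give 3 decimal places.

Bootstrap SE is the standard deviation of the 8 replicate means.
Mean of replicates: (3.19 + 3.44 + 3.16 + 3.85 + 3.52 + 4.02 + 4.03 + 3.99) / 8 = 29.2000 / 8 = 3.6500
Sum of squared deviations: (−0.4600)² + (−0.2100)² + (−0.4900)² + (+0.2000)² + (−0.1300)² + (+0.3700)² + (+0.3800)² + (+0.3400)² = 0.9496
Variance = 0.9496 / 7 = 0.1357
SE* = √0.1357

SE* = 0.368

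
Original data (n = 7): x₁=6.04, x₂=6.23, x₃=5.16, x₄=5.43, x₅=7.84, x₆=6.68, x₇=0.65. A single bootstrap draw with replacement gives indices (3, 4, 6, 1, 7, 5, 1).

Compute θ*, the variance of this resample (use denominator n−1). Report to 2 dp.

θ* = 5.17

Resample values: 5.16, 5.43, 6.68, 6.04, 0.65, 7.84, 6.04.
Mean = 5.4057; sum of squared deviations = 31.0320
s² = 31.0320 / 6 = 5.1720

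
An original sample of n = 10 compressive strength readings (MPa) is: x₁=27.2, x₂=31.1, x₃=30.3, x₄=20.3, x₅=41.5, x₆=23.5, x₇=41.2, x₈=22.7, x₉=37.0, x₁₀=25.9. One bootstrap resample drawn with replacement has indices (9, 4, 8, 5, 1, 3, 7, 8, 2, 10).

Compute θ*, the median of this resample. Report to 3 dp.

θ* = 28.750

Resample values: 37.0, 20.3, 22.7, 41.5, 27.2, 30.3, 41.2, 22.7, 31.1, 25.9.
Sorted: 20.3, 22.7, 22.7, 25.9, 27.2, 30.3, 31.1, 37.0, 41.2, 41.5
Median = average of the two middle values = 28.750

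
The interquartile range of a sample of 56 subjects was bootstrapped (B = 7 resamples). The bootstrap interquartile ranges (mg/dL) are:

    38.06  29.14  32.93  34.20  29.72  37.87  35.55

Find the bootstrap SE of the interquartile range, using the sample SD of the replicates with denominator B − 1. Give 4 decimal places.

Bootstrap SE is the standard deviation of the 7 replicate interquartile ranges.
Mean of replicates: (38.06 + 29.14 + 32.93 + 34.20 + 29.72 + 37.87 + 35.55) / 7 = 237.47000 / 7 = 33.92429
Sum of squared deviations: (+4.13571)² + (−4.78429)² + (−0.99429)² + (+0.27571)² + (−4.20429)² + (+3.94571)² + (+1.62571)² = 76.94577
Variance = 76.94577 / 6 = 12.82430
SE* = √12.82430

SE* = 3.5811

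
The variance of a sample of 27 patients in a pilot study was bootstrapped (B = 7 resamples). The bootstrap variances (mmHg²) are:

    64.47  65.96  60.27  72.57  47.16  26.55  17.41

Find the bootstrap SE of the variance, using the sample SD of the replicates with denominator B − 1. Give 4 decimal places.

Bootstrap SE is the standard deviation of the 7 replicate variances.
Mean of replicates: (64.47 + 65.96 + 60.27 + 72.57 + 47.16 + 26.55 + 17.41) / 7 = 354.39000 / 7 = 50.62714
Sum of squared deviations: (+13.84286)² + (+15.33286)² + (+9.64286)² + (+21.94286)² + (−3.46714)² + (−24.07714)² + (−33.21714)² = 2696.30334
Variance = 2696.30334 / 6 = 449.38389
SE* = √449.38389

SE* = 21.1987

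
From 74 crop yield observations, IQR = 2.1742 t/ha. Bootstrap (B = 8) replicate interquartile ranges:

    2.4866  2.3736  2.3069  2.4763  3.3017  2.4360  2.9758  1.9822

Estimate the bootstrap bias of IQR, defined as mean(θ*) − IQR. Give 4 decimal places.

mean(θ*) = (2.4866 + 2.3736 + 2.3069 + 2.4763 + 3.3017 + 2.4360 + 2.9758 + 1.9822) / 8 = 2.54239
bias = 2.54239 − 2.1742

bias = +0.3682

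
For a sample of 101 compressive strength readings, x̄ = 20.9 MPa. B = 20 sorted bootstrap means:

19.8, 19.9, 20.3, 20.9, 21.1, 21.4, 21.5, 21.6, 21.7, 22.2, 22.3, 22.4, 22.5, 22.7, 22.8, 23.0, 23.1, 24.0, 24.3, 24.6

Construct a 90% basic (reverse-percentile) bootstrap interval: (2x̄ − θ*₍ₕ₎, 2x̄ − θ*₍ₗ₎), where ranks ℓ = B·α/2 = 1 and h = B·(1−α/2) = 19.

Percentile endpoints at ranks 1 and 19: θ*₍1₎ = 19.8, θ*₍19₎ = 24.3.
Basic interval reflects these around x̄:
  lower = 2 × 20.9 − 24.3 = 17.5
  upper = 2 × 20.9 − 19.8 = 22.0

(17.5, 22.0)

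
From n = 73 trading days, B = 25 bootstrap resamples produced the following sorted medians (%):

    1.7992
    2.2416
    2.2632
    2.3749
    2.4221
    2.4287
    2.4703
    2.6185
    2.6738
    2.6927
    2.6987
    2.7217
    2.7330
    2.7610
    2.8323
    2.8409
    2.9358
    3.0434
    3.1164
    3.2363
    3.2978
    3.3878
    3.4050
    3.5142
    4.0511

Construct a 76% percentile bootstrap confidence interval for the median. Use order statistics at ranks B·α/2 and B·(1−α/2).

(2.2632, 3.3878)

α = 0.24; lower rank = 25 × 0.120 = 3; upper rank = 25 × 0.880 = 22.
The 3rd smallest replicate is 2.2632; the 22nd is 3.3878.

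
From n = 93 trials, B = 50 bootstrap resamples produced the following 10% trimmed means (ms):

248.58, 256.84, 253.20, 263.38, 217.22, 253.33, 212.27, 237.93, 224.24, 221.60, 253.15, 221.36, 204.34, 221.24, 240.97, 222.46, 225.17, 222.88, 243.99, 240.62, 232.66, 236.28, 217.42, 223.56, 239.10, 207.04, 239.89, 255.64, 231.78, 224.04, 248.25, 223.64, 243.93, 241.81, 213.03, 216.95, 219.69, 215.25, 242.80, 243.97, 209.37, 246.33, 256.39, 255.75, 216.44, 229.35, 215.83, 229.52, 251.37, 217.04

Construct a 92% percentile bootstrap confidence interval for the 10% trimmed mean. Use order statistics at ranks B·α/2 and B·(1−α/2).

Sorted replicates: 204.34, 207.04, 209.37, 212.27, 213.03, 215.25, 215.83, 216.44, 216.95, 217.04, 217.22, 217.42, 219.69, 221.24, 221.36, 221.60, 222.46, 222.88, 223.56, 223.64, 224.04, 224.24, 225.17, 229.35, 229.52, 231.78, 232.66, 236.28, 237.93, 239.10, 239.89, 240.62, 240.97, 241.81, 242.80, 243.93, 243.97, 243.99, 246.33, 248.25, 248.58, 251.37, 253.15, 253.20, 253.33, 255.64, 255.75, 256.39, 256.84, 263.38
α = 0.08; lower rank = 50 × 0.040 = 2; upper rank = 50 × 0.960 = 48.
The 2nd smallest replicate is 207.04; the 48th is 256.39.

(207.04, 256.39)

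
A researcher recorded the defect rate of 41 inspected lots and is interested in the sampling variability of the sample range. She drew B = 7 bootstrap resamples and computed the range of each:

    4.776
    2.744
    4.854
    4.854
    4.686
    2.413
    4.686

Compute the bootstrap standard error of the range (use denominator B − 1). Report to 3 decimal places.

Bootstrap SE is the standard deviation of the 7 replicate ranges.
Mean of replicates: (4.776 + 2.744 + 4.854 + 4.854 + 4.686 + 2.413 + 4.686) / 7 = 29.0130 / 7 = 4.1447
Sum of squared deviations: (+0.6313)² + (−1.4007)² + (+0.7093)² + (+0.7093)² + (+0.5413)² + (−1.7317)² + (+0.5413)² = 6.9515
Variance = 6.9515 / 6 = 1.1586
SE* = √1.1586

SE* = 1.076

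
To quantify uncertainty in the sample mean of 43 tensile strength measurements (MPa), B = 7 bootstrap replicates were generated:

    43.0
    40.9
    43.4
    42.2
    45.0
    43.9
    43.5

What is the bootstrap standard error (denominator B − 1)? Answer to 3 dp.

Bootstrap SE is the standard deviation of the 7 replicate means.
Mean of replicates: (43.0 + 40.9 + 43.4 + 42.2 + 45.0 + 43.9 + 43.5) / 7 = 301.9000 / 7 = 43.1286
Sum of squared deviations: (−0.1286)² + (−2.2286)² + (+0.2714)² + (−0.9286)² + (+1.8714)² + (+0.7714)² + (+0.3714)² = 10.1543
Variance = 10.1543 / 6 = 1.6924
SE* = √1.6924

SE* = 1.301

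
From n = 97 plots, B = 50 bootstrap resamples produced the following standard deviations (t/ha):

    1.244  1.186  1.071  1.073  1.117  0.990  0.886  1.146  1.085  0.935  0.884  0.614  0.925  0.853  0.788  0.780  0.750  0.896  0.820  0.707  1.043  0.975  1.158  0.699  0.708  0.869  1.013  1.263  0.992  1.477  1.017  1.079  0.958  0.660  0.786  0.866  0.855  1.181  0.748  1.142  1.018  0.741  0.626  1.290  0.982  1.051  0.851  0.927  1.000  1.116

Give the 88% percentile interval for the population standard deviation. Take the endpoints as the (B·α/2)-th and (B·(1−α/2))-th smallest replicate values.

Sorted replicates: 0.614, 0.626, 0.660, 0.699, 0.707, 0.708, 0.741, 0.748, 0.750, 0.780, 0.786, 0.788, 0.820, 0.851, 0.853, 0.855, 0.866, 0.869, 0.884, 0.886, 0.896, 0.925, 0.927, 0.935, 0.958, 0.975, 0.982, 0.990, 0.992, 1.000, 1.013, 1.017, 1.018, 1.043, 1.051, 1.071, 1.073, 1.079, 1.085, 1.116, 1.117, 1.142, 1.146, 1.158, 1.181, 1.186, 1.244, 1.263, 1.290, 1.477
α = 0.12; lower rank = 50 × 0.060 = 3; upper rank = 50 × 0.940 = 47.
The 3rd smallest replicate is 0.660; the 47th is 1.244.

(0.660, 1.244)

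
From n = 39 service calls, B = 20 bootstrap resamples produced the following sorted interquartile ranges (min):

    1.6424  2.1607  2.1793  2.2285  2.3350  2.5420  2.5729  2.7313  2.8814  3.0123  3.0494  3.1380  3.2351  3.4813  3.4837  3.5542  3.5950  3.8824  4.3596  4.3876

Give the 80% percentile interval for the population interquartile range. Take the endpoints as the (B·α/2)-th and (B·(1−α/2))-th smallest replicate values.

(2.1607, 3.8824)

α = 0.20; lower rank = 20 × 0.100 = 2; upper rank = 20 × 0.900 = 18.
The 2nd smallest replicate is 2.1607; the 18th is 3.8824.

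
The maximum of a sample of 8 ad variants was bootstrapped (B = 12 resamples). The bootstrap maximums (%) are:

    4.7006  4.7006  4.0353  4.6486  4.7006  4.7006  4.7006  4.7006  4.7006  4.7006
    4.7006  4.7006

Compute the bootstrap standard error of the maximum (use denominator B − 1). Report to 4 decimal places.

SE* = 0.1913

Bootstrap SE is the standard deviation of the 12 replicate maximums.
Mean of replicates: (4.7006 + 4.7006 + 4.0353 + 4.6486 + 4.7006 + 4.7006 + 4.7006 + 4.7006 + 4.7006 + 4.7006 + 4.7006 + 4.7006) / 12 = 55.68990 / 12 = 4.64082
Sum of squared deviations: (+0.05978)² + (+0.05978)² + (−0.60552)² + (+0.00778)² + (+0.05978)² + (+0.05978)² + (+0.05978)² + (+0.05978)² + (+0.05978)² + (+0.05978)² + (+0.05978)² + (+0.05978)² = 0.40245
Variance = 0.40245 / 11 = 0.03659
SE* = √0.03659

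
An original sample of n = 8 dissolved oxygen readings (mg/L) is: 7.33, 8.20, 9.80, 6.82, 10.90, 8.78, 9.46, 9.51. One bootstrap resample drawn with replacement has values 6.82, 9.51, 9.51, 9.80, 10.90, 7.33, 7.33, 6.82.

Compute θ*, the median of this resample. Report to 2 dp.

θ* = 8.42

Sorted: 6.82, 6.82, 7.33, 7.33, 9.51, 9.51, 9.80, 10.90
Median = average of the two middle values = 8.42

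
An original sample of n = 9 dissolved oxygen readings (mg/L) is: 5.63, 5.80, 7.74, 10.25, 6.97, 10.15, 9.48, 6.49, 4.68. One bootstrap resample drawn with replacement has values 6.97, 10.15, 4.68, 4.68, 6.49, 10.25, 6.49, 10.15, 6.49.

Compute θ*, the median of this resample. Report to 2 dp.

θ* = 6.49

Sorted: 4.68, 4.68, 6.49, 6.49, 6.49, 6.97, 10.15, 10.15, 10.25
Median = middle value = 6.49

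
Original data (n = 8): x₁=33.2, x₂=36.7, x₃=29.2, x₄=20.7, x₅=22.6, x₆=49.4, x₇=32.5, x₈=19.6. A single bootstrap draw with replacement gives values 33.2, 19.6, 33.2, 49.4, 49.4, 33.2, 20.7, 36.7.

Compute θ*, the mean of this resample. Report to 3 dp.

Mean = (33.2 + 19.6 + 33.2 + 49.4 + 49.4 + 33.2 + 20.7 + 36.7) / 8 = 275.40 / 8 = 34.425

θ* = 34.425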